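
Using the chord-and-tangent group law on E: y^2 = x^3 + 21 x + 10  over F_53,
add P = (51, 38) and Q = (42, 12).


P != Q, so use the chord formula.
s = (y2 - y1) / (x2 - x1) = (27) / (44) mod 53 = 50
x3 = s^2 - x1 - x2 mod 53 = 50^2 - 51 - 42 = 22
y3 = s (x1 - x3) - y1 mod 53 = 50 * (51 - 22) - 38 = 34

P + Q = (22, 34)


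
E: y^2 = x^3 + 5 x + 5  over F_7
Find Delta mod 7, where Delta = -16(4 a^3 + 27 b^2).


4 a^3 + 27 b^2 = 4*5^3 + 27*5^2 = 500 + 675 = 1175
Delta = -16 * (1175) = -18800
Delta mod 7 = 2

Delta = 2 (mod 7)


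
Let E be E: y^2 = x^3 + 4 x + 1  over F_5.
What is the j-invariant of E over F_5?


Delta = -16(4 a^3 + 27 b^2) mod 5 = 2
-1728 * (4 a)^3 = -1728 * (4*4)^3 mod 5 = 2
j = 2 * 2^(-1) mod 5 = 1

j = 1 (mod 5)


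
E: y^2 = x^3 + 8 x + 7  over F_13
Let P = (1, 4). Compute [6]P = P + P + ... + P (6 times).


k = 6 = 110_2 (binary, LSB first: 011)
Double-and-add from P = (1, 4):
  bit 0 = 0: acc unchanged = O
  bit 1 = 1: acc = O + (7, 4) = (7, 4)
  bit 2 = 1: acc = (7, 4) + (11, 3) = (4, 5)

6P = (4, 5)


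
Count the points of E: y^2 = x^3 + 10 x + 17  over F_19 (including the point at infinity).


For each x in F_19, count y with y^2 = x^3 + 10 x + 17 mod 19:
  x = 0: RHS = 17, y in [6, 13]  -> 2 point(s)
  x = 1: RHS = 9, y in [3, 16]  -> 2 point(s)
  x = 2: RHS = 7, y in [8, 11]  -> 2 point(s)
  x = 3: RHS = 17, y in [6, 13]  -> 2 point(s)
  x = 4: RHS = 7, y in [8, 11]  -> 2 point(s)
  x = 8: RHS = 1, y in [1, 18]  -> 2 point(s)
  x = 9: RHS = 0, y in [0]  -> 1 point(s)
  x = 13: RHS = 7, y in [8, 11]  -> 2 point(s)
  x = 16: RHS = 17, y in [6, 13]  -> 2 point(s)
  x = 18: RHS = 6, y in [5, 14]  -> 2 point(s)
Affine points: 19. Add the point at infinity: total = 20.

#E(F_19) = 20


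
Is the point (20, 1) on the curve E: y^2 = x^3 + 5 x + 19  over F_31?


Check whether y^2 = x^3 + 5 x + 19 (mod 31) for (x, y) = (20, 1).
LHS: y^2 = 1^2 mod 31 = 1
RHS: x^3 + 5 x + 19 = 20^3 + 5*20 + 19 mod 31 = 28
LHS != RHS

No, not on the curve


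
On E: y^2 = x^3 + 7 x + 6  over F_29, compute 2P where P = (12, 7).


Doubling: s = (3 x1^2 + a) / (2 y1)
s = (3*12^2 + 7) / (2*7) mod 29 = 21
x3 = s^2 - 2 x1 mod 29 = 21^2 - 2*12 = 11
y3 = s (x1 - x3) - y1 mod 29 = 21 * (12 - 11) - 7 = 14

2P = (11, 14)


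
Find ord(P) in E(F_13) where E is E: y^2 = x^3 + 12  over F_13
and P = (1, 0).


Compute successive multiples of P until we hit O:
  1P = (1, 0)
  2P = O

ord(P) = 2


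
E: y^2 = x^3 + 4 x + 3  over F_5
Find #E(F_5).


For each x in F_5, count y with y^2 = x^3 + 4 x + 3 mod 5:
  x = 2: RHS = 4, y in [2, 3]  -> 2 point(s)
Affine points: 2. Add the point at infinity: total = 3.

#E(F_5) = 3


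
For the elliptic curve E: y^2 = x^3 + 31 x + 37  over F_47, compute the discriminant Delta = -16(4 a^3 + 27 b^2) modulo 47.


4 a^3 + 27 b^2 = 4*31^3 + 27*37^2 = 119164 + 36963 = 156127
Delta = -16 * (156127) = -2498032
Delta mod 47 = 18

Delta = 18 (mod 47)


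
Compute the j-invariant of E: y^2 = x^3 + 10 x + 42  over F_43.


Delta = -16(4 a^3 + 27 b^2) mod 43 = 25
-1728 * (4 a)^3 = -1728 * (4*10)^3 mod 43 = 1
j = 1 * 25^(-1) mod 43 = 31

j = 31 (mod 43)


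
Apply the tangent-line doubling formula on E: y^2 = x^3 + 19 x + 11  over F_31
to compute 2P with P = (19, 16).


Doubling: s = (3 x1^2 + a) / (2 y1)
s = (3*19^2 + 19) / (2*16) mod 31 = 17
x3 = s^2 - 2 x1 mod 31 = 17^2 - 2*19 = 3
y3 = s (x1 - x3) - y1 mod 31 = 17 * (19 - 3) - 16 = 8

2P = (3, 8)


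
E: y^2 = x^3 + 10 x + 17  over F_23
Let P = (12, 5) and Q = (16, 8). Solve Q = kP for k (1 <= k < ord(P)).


Enumerate multiples of P until we hit Q = (16, 8):
  1P = (12, 5)
  2P = (5, 10)
  3P = (22, 12)
  4P = (21, 14)
  5P = (14, 16)
  6P = (10, 6)
  7P = (7, 4)
  8P = (16, 8)
Match found at i = 8.

k = 8


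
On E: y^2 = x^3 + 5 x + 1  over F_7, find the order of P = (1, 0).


Compute successive multiples of P until we hit O:
  1P = (1, 0)
  2P = O

ord(P) = 2


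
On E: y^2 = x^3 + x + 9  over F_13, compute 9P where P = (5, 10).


k = 9 = 1001_2 (binary, LSB first: 1001)
Double-and-add from P = (5, 10):
  bit 0 = 1: acc = O + (5, 10) = (5, 10)
  bit 1 = 0: acc unchanged = (5, 10)
  bit 2 = 0: acc unchanged = (5, 10)
  bit 3 = 1: acc = (5, 10) + (4, 8) = (8, 10)

9P = (8, 10)


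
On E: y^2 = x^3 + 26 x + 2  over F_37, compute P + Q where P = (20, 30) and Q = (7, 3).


P != Q, so use the chord formula.
s = (y2 - y1) / (x2 - x1) = (10) / (24) mod 37 = 22
x3 = s^2 - x1 - x2 mod 37 = 22^2 - 20 - 7 = 13
y3 = s (x1 - x3) - y1 mod 37 = 22 * (20 - 13) - 30 = 13

P + Q = (13, 13)


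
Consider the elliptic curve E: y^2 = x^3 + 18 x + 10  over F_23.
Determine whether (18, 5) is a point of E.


Check whether y^2 = x^3 + 18 x + 10 (mod 23) for (x, y) = (18, 5).
LHS: y^2 = 5^2 mod 23 = 2
RHS: x^3 + 18 x + 10 = 18^3 + 18*18 + 10 mod 23 = 2
LHS = RHS

Yes, on the curve


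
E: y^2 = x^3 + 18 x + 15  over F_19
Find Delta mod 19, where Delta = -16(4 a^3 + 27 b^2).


4 a^3 + 27 b^2 = 4*18^3 + 27*15^2 = 23328 + 6075 = 29403
Delta = -16 * (29403) = -470448
Delta mod 19 = 11

Delta = 11 (mod 19)


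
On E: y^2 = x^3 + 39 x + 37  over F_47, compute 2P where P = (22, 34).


Doubling: s = (3 x1^2 + a) / (2 y1)
s = (3*22^2 + 39) / (2*34) mod 47 = 24
x3 = s^2 - 2 x1 mod 47 = 24^2 - 2*22 = 15
y3 = s (x1 - x3) - y1 mod 47 = 24 * (22 - 15) - 34 = 40

2P = (15, 40)


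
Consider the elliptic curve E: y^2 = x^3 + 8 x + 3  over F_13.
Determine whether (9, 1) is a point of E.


Check whether y^2 = x^3 + 8 x + 3 (mod 13) for (x, y) = (9, 1).
LHS: y^2 = 1^2 mod 13 = 1
RHS: x^3 + 8 x + 3 = 9^3 + 8*9 + 3 mod 13 = 11
LHS != RHS

No, not on the curve


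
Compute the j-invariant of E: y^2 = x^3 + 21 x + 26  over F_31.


Delta = -16(4 a^3 + 27 b^2) mod 31 = 4
-1728 * (4 a)^3 = -1728 * (4*21)^3 mod 31 = 27
j = 27 * 4^(-1) mod 31 = 30

j = 30 (mod 31)


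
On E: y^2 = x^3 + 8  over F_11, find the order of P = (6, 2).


Compute successive multiples of P until we hit O:
  1P = (6, 2)
  2P = (2, 7)
  3P = (8, 6)
  4P = (1, 8)
  5P = (5, 10)
  6P = (9, 0)
  7P = (5, 1)
  8P = (1, 3)
  ... (continuing to 12P)
  12P = O

ord(P) = 12


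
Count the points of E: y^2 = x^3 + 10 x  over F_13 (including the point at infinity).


For each x in F_13, count y with y^2 = x^3 + 10 x + 0 mod 13:
  x = 0: RHS = 0, y in [0]  -> 1 point(s)
  x = 4: RHS = 0, y in [0]  -> 1 point(s)
  x = 6: RHS = 3, y in [4, 9]  -> 2 point(s)
  x = 7: RHS = 10, y in [6, 7]  -> 2 point(s)
  x = 9: RHS = 0, y in [0]  -> 1 point(s)
Affine points: 7. Add the point at infinity: total = 8.

#E(F_13) = 8


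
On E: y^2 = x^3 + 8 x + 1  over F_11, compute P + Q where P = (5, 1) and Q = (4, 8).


P != Q, so use the chord formula.
s = (y2 - y1) / (x2 - x1) = (7) / (10) mod 11 = 4
x3 = s^2 - x1 - x2 mod 11 = 4^2 - 5 - 4 = 7
y3 = s (x1 - x3) - y1 mod 11 = 4 * (5 - 7) - 1 = 2

P + Q = (7, 2)


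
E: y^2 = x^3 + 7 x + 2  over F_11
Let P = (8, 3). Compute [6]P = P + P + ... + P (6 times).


k = 6 = 110_2 (binary, LSB first: 011)
Double-and-add from P = (8, 3):
  bit 0 = 0: acc unchanged = O
  bit 1 = 1: acc = O + (10, 4) = (10, 4)
  bit 2 = 1: acc = (10, 4) + (7, 8) = (8, 8)

6P = (8, 8)


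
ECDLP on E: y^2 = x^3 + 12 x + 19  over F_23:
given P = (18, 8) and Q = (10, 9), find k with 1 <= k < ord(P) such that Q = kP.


Enumerate multiples of P until we hit Q = (10, 9):
  1P = (18, 8)
  2P = (3, 6)
  3P = (15, 20)
  4P = (6, 13)
  5P = (7, 20)
  6P = (22, 11)
  7P = (8, 11)
  8P = (1, 3)
  9P = (13, 7)
  10P = (4, 4)
  11P = (10, 14)
  12P = (20, 5)
  13P = (16, 12)
  14P = (16, 11)
  15P = (20, 18)
  16P = (10, 9)
Match found at i = 16.

k = 16


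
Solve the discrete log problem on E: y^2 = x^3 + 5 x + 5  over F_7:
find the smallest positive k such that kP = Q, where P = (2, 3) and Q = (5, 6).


Enumerate multiples of P until we hit Q = (5, 6):
  1P = (2, 3)
  2P = (5, 6)
Match found at i = 2.

k = 2


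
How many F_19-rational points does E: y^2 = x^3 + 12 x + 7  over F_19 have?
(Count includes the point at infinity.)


For each x in F_19, count y with y^2 = x^3 + 12 x + 7 mod 19:
  x = 0: RHS = 7, y in [8, 11]  -> 2 point(s)
  x = 1: RHS = 1, y in [1, 18]  -> 2 point(s)
  x = 2: RHS = 1, y in [1, 18]  -> 2 point(s)
  x = 4: RHS = 5, y in [9, 10]  -> 2 point(s)
  x = 7: RHS = 16, y in [4, 15]  -> 2 point(s)
  x = 8: RHS = 7, y in [8, 11]  -> 2 point(s)
  x = 10: RHS = 6, y in [5, 14]  -> 2 point(s)
  x = 11: RHS = 7, y in [8, 11]  -> 2 point(s)
  x = 12: RHS = 17, y in [6, 13]  -> 2 point(s)
  x = 13: RHS = 4, y in [2, 17]  -> 2 point(s)
  x = 15: RHS = 9, y in [3, 16]  -> 2 point(s)
  x = 16: RHS = 1, y in [1, 18]  -> 2 point(s)
Affine points: 24. Add the point at infinity: total = 25.

#E(F_19) = 25


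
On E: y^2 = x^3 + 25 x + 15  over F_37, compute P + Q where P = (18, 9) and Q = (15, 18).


P != Q, so use the chord formula.
s = (y2 - y1) / (x2 - x1) = (9) / (34) mod 37 = 34
x3 = s^2 - x1 - x2 mod 37 = 34^2 - 18 - 15 = 13
y3 = s (x1 - x3) - y1 mod 37 = 34 * (18 - 13) - 9 = 13

P + Q = (13, 13)


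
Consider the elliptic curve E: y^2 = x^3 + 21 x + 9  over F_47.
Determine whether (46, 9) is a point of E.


Check whether y^2 = x^3 + 21 x + 9 (mod 47) for (x, y) = (46, 9).
LHS: y^2 = 9^2 mod 47 = 34
RHS: x^3 + 21 x + 9 = 46^3 + 21*46 + 9 mod 47 = 34
LHS = RHS

Yes, on the curve


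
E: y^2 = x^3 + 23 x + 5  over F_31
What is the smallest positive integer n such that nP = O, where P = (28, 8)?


Compute successive multiples of P until we hit O:
  1P = (28, 8)
  2P = (24, 20)
  3P = (19, 27)
  4P = (3, 15)
  5P = (16, 6)
  6P = (12, 5)
  7P = (27, 29)
  8P = (14, 8)
  ... (continuing to 37P)
  37P = O

ord(P) = 37


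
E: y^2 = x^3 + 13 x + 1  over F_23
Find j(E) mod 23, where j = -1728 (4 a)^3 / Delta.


Delta = -16(4 a^3 + 27 b^2) mod 23 = 19
-1728 * (4 a)^3 = -1728 * (4*13)^3 mod 23 = 19
j = 19 * 19^(-1) mod 23 = 1

j = 1 (mod 23)


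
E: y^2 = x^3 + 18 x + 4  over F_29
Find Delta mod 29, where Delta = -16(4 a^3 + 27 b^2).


4 a^3 + 27 b^2 = 4*18^3 + 27*4^2 = 23328 + 432 = 23760
Delta = -16 * (23760) = -380160
Delta mod 29 = 1

Delta = 1 (mod 29)


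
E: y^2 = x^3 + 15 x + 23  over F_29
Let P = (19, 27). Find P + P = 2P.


Doubling: s = (3 x1^2 + a) / (2 y1)
s = (3*19^2 + 15) / (2*27) mod 29 = 1
x3 = s^2 - 2 x1 mod 29 = 1^2 - 2*19 = 21
y3 = s (x1 - x3) - y1 mod 29 = 1 * (19 - 21) - 27 = 0

2P = (21, 0)


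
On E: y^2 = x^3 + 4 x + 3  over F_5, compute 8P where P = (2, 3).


k = 8 = 1000_2 (binary, LSB first: 0001)
Double-and-add from P = (2, 3):
  bit 0 = 0: acc unchanged = O
  bit 1 = 0: acc unchanged = O
  bit 2 = 0: acc unchanged = O
  bit 3 = 1: acc = O + (2, 2) = (2, 2)

8P = (2, 2)


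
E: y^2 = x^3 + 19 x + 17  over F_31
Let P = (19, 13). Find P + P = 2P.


Doubling: s = (3 x1^2 + a) / (2 y1)
s = (3*19^2 + 19) / (2*13) mod 31 = 9
x3 = s^2 - 2 x1 mod 31 = 9^2 - 2*19 = 12
y3 = s (x1 - x3) - y1 mod 31 = 9 * (19 - 12) - 13 = 19

2P = (12, 19)


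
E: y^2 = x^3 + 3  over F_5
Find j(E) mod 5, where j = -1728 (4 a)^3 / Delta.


Delta = -16(4 a^3 + 27 b^2) mod 5 = 2
-1728 * (4 a)^3 = -1728 * (4*0)^3 mod 5 = 0
j = 0 * 2^(-1) mod 5 = 0

j = 0 (mod 5)


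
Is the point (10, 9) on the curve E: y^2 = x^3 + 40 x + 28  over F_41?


Check whether y^2 = x^3 + 40 x + 28 (mod 41) for (x, y) = (10, 9).
LHS: y^2 = 9^2 mod 41 = 40
RHS: x^3 + 40 x + 28 = 10^3 + 40*10 + 28 mod 41 = 34
LHS != RHS

No, not on the curve


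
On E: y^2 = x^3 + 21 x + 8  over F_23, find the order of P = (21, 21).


Compute successive multiples of P until we hit O:
  1P = (21, 21)
  2P = (16, 1)
  3P = (2, 9)
  4P = (9, 12)
  5P = (18, 10)
  6P = (0, 10)
  7P = (15, 15)
  8P = (11, 12)
  ... (continuing to 25P)
  25P = O

ord(P) = 25


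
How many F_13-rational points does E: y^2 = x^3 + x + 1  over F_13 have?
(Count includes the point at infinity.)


For each x in F_13, count y with y^2 = x^3 + 1 x + 1 mod 13:
  x = 0: RHS = 1, y in [1, 12]  -> 2 point(s)
  x = 1: RHS = 3, y in [4, 9]  -> 2 point(s)
  x = 4: RHS = 4, y in [2, 11]  -> 2 point(s)
  x = 5: RHS = 1, y in [1, 12]  -> 2 point(s)
  x = 7: RHS = 0, y in [0]  -> 1 point(s)
  x = 8: RHS = 1, y in [1, 12]  -> 2 point(s)
  x = 10: RHS = 10, y in [6, 7]  -> 2 point(s)
  x = 11: RHS = 4, y in [2, 11]  -> 2 point(s)
  x = 12: RHS = 12, y in [5, 8]  -> 2 point(s)
Affine points: 17. Add the point at infinity: total = 18.

#E(F_13) = 18


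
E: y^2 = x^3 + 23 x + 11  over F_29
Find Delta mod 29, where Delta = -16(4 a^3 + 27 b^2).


4 a^3 + 27 b^2 = 4*23^3 + 27*11^2 = 48668 + 3267 = 51935
Delta = -16 * (51935) = -830960
Delta mod 29 = 6

Delta = 6 (mod 29)


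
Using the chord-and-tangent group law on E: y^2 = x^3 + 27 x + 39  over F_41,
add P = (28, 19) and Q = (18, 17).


P != Q, so use the chord formula.
s = (y2 - y1) / (x2 - x1) = (39) / (31) mod 41 = 33
x3 = s^2 - x1 - x2 mod 41 = 33^2 - 28 - 18 = 18
y3 = s (x1 - x3) - y1 mod 41 = 33 * (28 - 18) - 19 = 24

P + Q = (18, 24)


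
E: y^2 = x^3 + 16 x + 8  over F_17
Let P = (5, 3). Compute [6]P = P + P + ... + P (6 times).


k = 6 = 110_2 (binary, LSB first: 011)
Double-and-add from P = (5, 3):
  bit 0 = 0: acc unchanged = O
  bit 1 = 1: acc = O + (8, 11) = (8, 11)
  bit 2 = 1: acc = (8, 11) + (3, 10) = (4, 0)

6P = (4, 0)


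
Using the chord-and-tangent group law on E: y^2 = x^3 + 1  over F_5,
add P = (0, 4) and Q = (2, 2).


P != Q, so use the chord formula.
s = (y2 - y1) / (x2 - x1) = (3) / (2) mod 5 = 4
x3 = s^2 - x1 - x2 mod 5 = 4^2 - 0 - 2 = 4
y3 = s (x1 - x3) - y1 mod 5 = 4 * (0 - 4) - 4 = 0

P + Q = (4, 0)


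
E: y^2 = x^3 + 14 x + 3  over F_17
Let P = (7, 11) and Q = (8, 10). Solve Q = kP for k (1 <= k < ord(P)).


Enumerate multiples of P until we hit Q = (8, 10):
  1P = (7, 11)
  2P = (11, 3)
  3P = (3, 15)
  4P = (8, 7)
  5P = (1, 16)
  6P = (13, 11)
  7P = (14, 6)
  8P = (9, 5)
  9P = (10, 15)
  10P = (15, 1)
  11P = (4, 15)
  12P = (4, 2)
  13P = (15, 16)
  14P = (10, 2)
  15P = (9, 12)
  16P = (14, 11)
  17P = (13, 6)
  18P = (1, 1)
  19P = (8, 10)
Match found at i = 19.

k = 19


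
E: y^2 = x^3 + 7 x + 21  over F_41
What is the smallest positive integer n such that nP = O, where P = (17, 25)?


Compute successive multiples of P until we hit O:
  1P = (17, 25)
  2P = (2, 24)
  3P = (20, 24)
  4P = (36, 36)
  5P = (19, 17)
  6P = (21, 32)
  7P = (24, 14)
  8P = (10, 5)
  ... (continuing to 41P)
  41P = O

ord(P) = 41


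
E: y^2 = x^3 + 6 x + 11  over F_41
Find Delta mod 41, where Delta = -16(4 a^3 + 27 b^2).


4 a^3 + 27 b^2 = 4*6^3 + 27*11^2 = 864 + 3267 = 4131
Delta = -16 * (4131) = -66096
Delta mod 41 = 37

Delta = 37 (mod 41)


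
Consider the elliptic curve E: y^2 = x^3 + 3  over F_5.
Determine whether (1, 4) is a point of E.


Check whether y^2 = x^3 + 0 x + 3 (mod 5) for (x, y) = (1, 4).
LHS: y^2 = 4^2 mod 5 = 1
RHS: x^3 + 0 x + 3 = 1^3 + 0*1 + 3 mod 5 = 4
LHS != RHS

No, not on the curve


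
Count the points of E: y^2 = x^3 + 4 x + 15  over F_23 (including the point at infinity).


For each x in F_23, count y with y^2 = x^3 + 4 x + 15 mod 23:
  x = 2: RHS = 8, y in [10, 13]  -> 2 point(s)
  x = 3: RHS = 8, y in [10, 13]  -> 2 point(s)
  x = 4: RHS = 3, y in [7, 16]  -> 2 point(s)
  x = 6: RHS = 2, y in [5, 18]  -> 2 point(s)
  x = 7: RHS = 18, y in [8, 15]  -> 2 point(s)
  x = 14: RHS = 9, y in [3, 20]  -> 2 point(s)
  x = 15: RHS = 0, y in [0]  -> 1 point(s)
  x = 16: RHS = 12, y in [9, 14]  -> 2 point(s)
  x = 18: RHS = 8, y in [10, 13]  -> 2 point(s)
  x = 19: RHS = 4, y in [2, 21]  -> 2 point(s)
Affine points: 19. Add the point at infinity: total = 20.

#E(F_23) = 20


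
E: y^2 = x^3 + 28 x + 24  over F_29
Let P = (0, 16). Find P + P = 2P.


Doubling: s = (3 x1^2 + a) / (2 y1)
s = (3*0^2 + 28) / (2*16) mod 29 = 19
x3 = s^2 - 2 x1 mod 29 = 19^2 - 2*0 = 13
y3 = s (x1 - x3) - y1 mod 29 = 19 * (0 - 13) - 16 = 27

2P = (13, 27)


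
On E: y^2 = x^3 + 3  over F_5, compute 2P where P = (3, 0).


k = 2 = 10_2 (binary, LSB first: 01)
Double-and-add from P = (3, 0):
  bit 0 = 0: acc unchanged = O
  bit 1 = 1: acc = O + O = O

2P = O


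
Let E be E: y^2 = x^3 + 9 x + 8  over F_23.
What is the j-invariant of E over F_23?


Delta = -16(4 a^3 + 27 b^2) mod 23 = 9
-1728 * (4 a)^3 = -1728 * (4*9)^3 mod 23 = 10
j = 10 * 9^(-1) mod 23 = 19

j = 19 (mod 23)


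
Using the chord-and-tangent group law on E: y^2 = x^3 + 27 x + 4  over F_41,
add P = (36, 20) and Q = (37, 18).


P != Q, so use the chord formula.
s = (y2 - y1) / (x2 - x1) = (39) / (1) mod 41 = 39
x3 = s^2 - x1 - x2 mod 41 = 39^2 - 36 - 37 = 13
y3 = s (x1 - x3) - y1 mod 41 = 39 * (36 - 13) - 20 = 16

P + Q = (13, 16)


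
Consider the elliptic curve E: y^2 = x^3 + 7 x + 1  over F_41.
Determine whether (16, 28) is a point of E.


Check whether y^2 = x^3 + 7 x + 1 (mod 41) for (x, y) = (16, 28).
LHS: y^2 = 28^2 mod 41 = 5
RHS: x^3 + 7 x + 1 = 16^3 + 7*16 + 1 mod 41 = 27
LHS != RHS

No, not on the curve


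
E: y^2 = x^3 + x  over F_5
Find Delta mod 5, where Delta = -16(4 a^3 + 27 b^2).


4 a^3 + 27 b^2 = 4*1^3 + 27*0^2 = 4 + 0 = 4
Delta = -16 * (4) = -64
Delta mod 5 = 1

Delta = 1 (mod 5)


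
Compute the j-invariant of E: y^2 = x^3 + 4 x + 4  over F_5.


Delta = -16(4 a^3 + 27 b^2) mod 5 = 2
-1728 * (4 a)^3 = -1728 * (4*4)^3 mod 5 = 2
j = 2 * 2^(-1) mod 5 = 1

j = 1 (mod 5)


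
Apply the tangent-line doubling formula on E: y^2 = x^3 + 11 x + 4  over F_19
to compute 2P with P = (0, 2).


Doubling: s = (3 x1^2 + a) / (2 y1)
s = (3*0^2 + 11) / (2*2) mod 19 = 17
x3 = s^2 - 2 x1 mod 19 = 17^2 - 2*0 = 4
y3 = s (x1 - x3) - y1 mod 19 = 17 * (0 - 4) - 2 = 6

2P = (4, 6)


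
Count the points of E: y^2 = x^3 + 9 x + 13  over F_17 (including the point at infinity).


For each x in F_17, count y with y^2 = x^3 + 9 x + 13 mod 17:
  x = 0: RHS = 13, y in [8, 9]  -> 2 point(s)
  x = 3: RHS = 16, y in [4, 13]  -> 2 point(s)
  x = 5: RHS = 13, y in [8, 9]  -> 2 point(s)
  x = 8: RHS = 2, y in [6, 11]  -> 2 point(s)
  x = 10: RHS = 15, y in [7, 10]  -> 2 point(s)
  x = 11: RHS = 15, y in [7, 10]  -> 2 point(s)
  x = 12: RHS = 13, y in [8, 9]  -> 2 point(s)
  x = 13: RHS = 15, y in [7, 10]  -> 2 point(s)
  x = 15: RHS = 4, y in [2, 15]  -> 2 point(s)
Affine points: 18. Add the point at infinity: total = 19.

#E(F_17) = 19


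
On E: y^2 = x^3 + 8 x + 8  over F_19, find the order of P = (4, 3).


Compute successive multiples of P until we hit O:
  1P = (4, 3)
  2P = (1, 6)
  3P = (15, 8)
  4P = (9, 12)
  5P = (10, 9)
  6P = (6, 14)
  7P = (6, 5)
  8P = (10, 10)
  ... (continuing to 13P)
  13P = O

ord(P) = 13


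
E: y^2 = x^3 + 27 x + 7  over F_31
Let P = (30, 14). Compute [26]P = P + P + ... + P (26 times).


k = 26 = 11010_2 (binary, LSB first: 01011)
Double-and-add from P = (30, 14):
  bit 0 = 0: acc unchanged = O
  bit 1 = 1: acc = O + (9, 24) = (9, 24)
  bit 2 = 0: acc unchanged = (9, 24)
  bit 3 = 1: acc = (9, 24) + (15, 6) = (16, 28)
  bit 4 = 1: acc = (16, 28) + (21, 15) = (2, 10)

26P = (2, 10)


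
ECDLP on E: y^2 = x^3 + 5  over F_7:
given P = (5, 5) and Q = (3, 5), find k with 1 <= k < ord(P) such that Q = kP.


Enumerate multiples of P until we hit Q = (3, 5):
  1P = (5, 5)
  2P = (6, 5)
  3P = (3, 2)
  4P = (3, 5)
Match found at i = 4.

k = 4


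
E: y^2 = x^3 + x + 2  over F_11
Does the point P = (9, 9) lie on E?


Check whether y^2 = x^3 + 1 x + 2 (mod 11) for (x, y) = (9, 9).
LHS: y^2 = 9^2 mod 11 = 4
RHS: x^3 + 1 x + 2 = 9^3 + 1*9 + 2 mod 11 = 3
LHS != RHS

No, not on the curve


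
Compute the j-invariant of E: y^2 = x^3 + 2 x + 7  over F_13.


Delta = -16(4 a^3 + 27 b^2) mod 13 = 4
-1728 * (4 a)^3 = -1728 * (4*2)^3 mod 13 = 5
j = 5 * 4^(-1) mod 13 = 11

j = 11 (mod 13)


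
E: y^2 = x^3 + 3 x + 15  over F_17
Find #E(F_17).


For each x in F_17, count y with y^2 = x^3 + 3 x + 15 mod 17:
  x = 0: RHS = 15, y in [7, 10]  -> 2 point(s)
  x = 1: RHS = 2, y in [6, 11]  -> 2 point(s)
  x = 3: RHS = 0, y in [0]  -> 1 point(s)
  x = 5: RHS = 2, y in [6, 11]  -> 2 point(s)
  x = 10: RHS = 8, y in [5, 12]  -> 2 point(s)
  x = 11: RHS = 2, y in [6, 11]  -> 2 point(s)
  x = 14: RHS = 13, y in [8, 9]  -> 2 point(s)
  x = 15: RHS = 1, y in [1, 16]  -> 2 point(s)
Affine points: 15. Add the point at infinity: total = 16.

#E(F_17) = 16


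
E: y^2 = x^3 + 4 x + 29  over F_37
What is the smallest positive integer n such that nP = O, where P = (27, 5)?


Compute successive multiples of P until we hit O:
  1P = (27, 5)
  2P = (31, 14)
  3P = (28, 2)
  4P = (28, 35)
  5P = (31, 23)
  6P = (27, 32)
  7P = O

ord(P) = 7


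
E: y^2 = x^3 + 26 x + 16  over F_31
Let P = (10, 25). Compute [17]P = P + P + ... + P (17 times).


k = 17 = 10001_2 (binary, LSB first: 10001)
Double-and-add from P = (10, 25):
  bit 0 = 1: acc = O + (10, 25) = (10, 25)
  bit 1 = 0: acc unchanged = (10, 25)
  bit 2 = 0: acc unchanged = (10, 25)
  bit 3 = 0: acc unchanged = (10, 25)
  bit 4 = 1: acc = (10, 25) + (2, 13) = (29, 24)

17P = (29, 24)


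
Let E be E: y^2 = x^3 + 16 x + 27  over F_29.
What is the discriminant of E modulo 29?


4 a^3 + 27 b^2 = 4*16^3 + 27*27^2 = 16384 + 19683 = 36067
Delta = -16 * (36067) = -577072
Delta mod 29 = 28

Delta = 28 (mod 29)


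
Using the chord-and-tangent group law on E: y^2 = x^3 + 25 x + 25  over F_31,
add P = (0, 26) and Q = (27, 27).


P != Q, so use the chord formula.
s = (y2 - y1) / (x2 - x1) = (1) / (27) mod 31 = 23
x3 = s^2 - x1 - x2 mod 31 = 23^2 - 0 - 27 = 6
y3 = s (x1 - x3) - y1 mod 31 = 23 * (0 - 6) - 26 = 22

P + Q = (6, 22)


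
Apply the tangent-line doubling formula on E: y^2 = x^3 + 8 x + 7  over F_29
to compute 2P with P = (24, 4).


Doubling: s = (3 x1^2 + a) / (2 y1)
s = (3*24^2 + 8) / (2*4) mod 29 = 14
x3 = s^2 - 2 x1 mod 29 = 14^2 - 2*24 = 3
y3 = s (x1 - x3) - y1 mod 29 = 14 * (24 - 3) - 4 = 0

2P = (3, 0)


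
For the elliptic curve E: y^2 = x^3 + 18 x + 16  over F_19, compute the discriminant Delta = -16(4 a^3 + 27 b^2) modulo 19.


4 a^3 + 27 b^2 = 4*18^3 + 27*16^2 = 23328 + 6912 = 30240
Delta = -16 * (30240) = -483840
Delta mod 19 = 14

Delta = 14 (mod 19)


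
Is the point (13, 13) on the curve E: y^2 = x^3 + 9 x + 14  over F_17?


Check whether y^2 = x^3 + 9 x + 14 (mod 17) for (x, y) = (13, 13).
LHS: y^2 = 13^2 mod 17 = 16
RHS: x^3 + 9 x + 14 = 13^3 + 9*13 + 14 mod 17 = 16
LHS = RHS

Yes, on the curve


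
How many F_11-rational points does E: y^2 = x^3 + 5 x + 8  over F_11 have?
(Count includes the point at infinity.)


For each x in F_11, count y with y^2 = x^3 + 5 x + 8 mod 11:
  x = 1: RHS = 3, y in [5, 6]  -> 2 point(s)
  x = 2: RHS = 4, y in [2, 9]  -> 2 point(s)
  x = 4: RHS = 4, y in [2, 9]  -> 2 point(s)
  x = 5: RHS = 4, y in [2, 9]  -> 2 point(s)
  x = 6: RHS = 1, y in [1, 10]  -> 2 point(s)
  x = 7: RHS = 1, y in [1, 10]  -> 2 point(s)
  x = 9: RHS = 1, y in [1, 10]  -> 2 point(s)
Affine points: 14. Add the point at infinity: total = 15.

#E(F_11) = 15


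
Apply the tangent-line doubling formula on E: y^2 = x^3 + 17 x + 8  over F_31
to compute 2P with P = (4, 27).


Doubling: s = (3 x1^2 + a) / (2 y1)
s = (3*4^2 + 17) / (2*27) mod 31 = 19
x3 = s^2 - 2 x1 mod 31 = 19^2 - 2*4 = 12
y3 = s (x1 - x3) - y1 mod 31 = 19 * (4 - 12) - 27 = 7

2P = (12, 7)


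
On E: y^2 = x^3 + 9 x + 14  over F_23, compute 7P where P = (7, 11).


k = 7 = 111_2 (binary, LSB first: 111)
Double-and-add from P = (7, 11):
  bit 0 = 1: acc = O + (7, 11) = (7, 11)
  bit 1 = 1: acc = (7, 11) + (11, 15) = (6, 13)
  bit 2 = 1: acc = (6, 13) + (14, 3) = (6, 10)

7P = (6, 10)


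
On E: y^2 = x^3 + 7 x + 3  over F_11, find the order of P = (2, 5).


Compute successive multiples of P until we hit O:
  1P = (2, 5)
  2P = (5, 8)
  3P = (5, 3)
  4P = (2, 6)
  5P = O

ord(P) = 5


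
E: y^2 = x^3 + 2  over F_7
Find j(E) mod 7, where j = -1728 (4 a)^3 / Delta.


Delta = -16(4 a^3 + 27 b^2) mod 7 = 1
-1728 * (4 a)^3 = -1728 * (4*0)^3 mod 7 = 0
j = 0 * 1^(-1) mod 7 = 0

j = 0 (mod 7)


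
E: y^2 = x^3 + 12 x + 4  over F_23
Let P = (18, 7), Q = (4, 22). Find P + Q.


P != Q, so use the chord formula.
s = (y2 - y1) / (x2 - x1) = (15) / (9) mod 23 = 17
x3 = s^2 - x1 - x2 mod 23 = 17^2 - 18 - 4 = 14
y3 = s (x1 - x3) - y1 mod 23 = 17 * (18 - 14) - 7 = 15

P + Q = (14, 15)


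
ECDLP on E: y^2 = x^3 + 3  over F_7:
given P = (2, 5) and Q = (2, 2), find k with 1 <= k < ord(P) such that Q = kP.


Enumerate multiples of P until we hit Q = (2, 2):
  1P = (2, 5)
  2P = (5, 4)
  3P = (4, 5)
  4P = (1, 2)
  5P = (6, 4)
  6P = (3, 4)
  7P = (3, 3)
  8P = (6, 3)
  9P = (1, 5)
  10P = (4, 2)
  11P = (5, 3)
  12P = (2, 2)
Match found at i = 12.

k = 12


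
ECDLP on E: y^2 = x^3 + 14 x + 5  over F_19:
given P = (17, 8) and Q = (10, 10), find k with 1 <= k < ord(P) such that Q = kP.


Enumerate multiples of P until we hit Q = (10, 10):
  1P = (17, 8)
  2P = (1, 18)
  3P = (10, 9)
  4P = (18, 3)
  5P = (9, 9)
  6P = (4, 7)
  7P = (7, 3)
  8P = (0, 10)
  9P = (3, 6)
  10P = (6, 18)
  11P = (13, 16)
  12P = (12, 1)
  13P = (14, 0)
  14P = (12, 18)
  15P = (13, 3)
  16P = (6, 1)
  17P = (3, 13)
  18P = (0, 9)
  19P = (7, 16)
  20P = (4, 12)
  21P = (9, 10)
  22P = (18, 16)
  23P = (10, 10)
Match found at i = 23.

k = 23


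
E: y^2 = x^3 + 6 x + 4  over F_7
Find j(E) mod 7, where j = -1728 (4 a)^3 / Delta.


Delta = -16(4 a^3 + 27 b^2) mod 7 = 5
-1728 * (4 a)^3 = -1728 * (4*6)^3 mod 7 = 6
j = 6 * 5^(-1) mod 7 = 4

j = 4 (mod 7)


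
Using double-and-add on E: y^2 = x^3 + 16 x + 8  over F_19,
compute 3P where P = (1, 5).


k = 3 = 11_2 (binary, LSB first: 11)
Double-and-add from P = (1, 5):
  bit 0 = 1: acc = O + (1, 5) = (1, 5)
  bit 1 = 1: acc = (1, 5) + (17, 14) = (10, 3)

3P = (10, 3)


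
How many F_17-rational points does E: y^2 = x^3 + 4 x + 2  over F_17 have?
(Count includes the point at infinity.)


For each x in F_17, count y with y^2 = x^3 + 4 x + 2 mod 17:
  x = 0: RHS = 2, y in [6, 11]  -> 2 point(s)
  x = 2: RHS = 1, y in [1, 16]  -> 2 point(s)
  x = 6: RHS = 4, y in [2, 15]  -> 2 point(s)
  x = 7: RHS = 16, y in [4, 13]  -> 2 point(s)
  x = 8: RHS = 2, y in [6, 11]  -> 2 point(s)
  x = 9: RHS = 2, y in [6, 11]  -> 2 point(s)
  x = 11: RHS = 0, y in [0]  -> 1 point(s)
Affine points: 13. Add the point at infinity: total = 14.

#E(F_17) = 14


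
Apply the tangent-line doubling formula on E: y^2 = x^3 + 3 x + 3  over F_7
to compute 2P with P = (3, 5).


Doubling: s = (3 x1^2 + a) / (2 y1)
s = (3*3^2 + 3) / (2*5) mod 7 = 3
x3 = s^2 - 2 x1 mod 7 = 3^2 - 2*3 = 3
y3 = s (x1 - x3) - y1 mod 7 = 3 * (3 - 3) - 5 = 2

2P = (3, 2)


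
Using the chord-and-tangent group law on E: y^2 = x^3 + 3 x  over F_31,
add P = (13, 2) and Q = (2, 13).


P != Q, so use the chord formula.
s = (y2 - y1) / (x2 - x1) = (11) / (20) mod 31 = 30
x3 = s^2 - x1 - x2 mod 31 = 30^2 - 13 - 2 = 17
y3 = s (x1 - x3) - y1 mod 31 = 30 * (13 - 17) - 2 = 2

P + Q = (17, 2)


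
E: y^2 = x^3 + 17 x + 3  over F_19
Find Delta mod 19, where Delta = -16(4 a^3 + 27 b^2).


4 a^3 + 27 b^2 = 4*17^3 + 27*3^2 = 19652 + 243 = 19895
Delta = -16 * (19895) = -318320
Delta mod 19 = 6

Delta = 6 (mod 19)


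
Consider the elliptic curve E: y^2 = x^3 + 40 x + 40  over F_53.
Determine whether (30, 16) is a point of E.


Check whether y^2 = x^3 + 40 x + 40 (mod 53) for (x, y) = (30, 16).
LHS: y^2 = 16^2 mod 53 = 44
RHS: x^3 + 40 x + 40 = 30^3 + 40*30 + 40 mod 53 = 44
LHS = RHS

Yes, on the curve


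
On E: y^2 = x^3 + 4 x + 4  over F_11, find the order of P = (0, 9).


Compute successive multiples of P until we hit O:
  1P = (0, 9)
  2P = (1, 3)
  3P = (2, 3)
  4P = (7, 1)
  5P = (8, 8)
  6P = (8, 3)
  7P = (7, 10)
  8P = (2, 8)
  ... (continuing to 11P)
  11P = O

ord(P) = 11


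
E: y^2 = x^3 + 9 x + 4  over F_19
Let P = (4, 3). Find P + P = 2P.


Doubling: s = (3 x1^2 + a) / (2 y1)
s = (3*4^2 + 9) / (2*3) mod 19 = 0
x3 = s^2 - 2 x1 mod 19 = 0^2 - 2*4 = 11
y3 = s (x1 - x3) - y1 mod 19 = 0 * (4 - 11) - 3 = 16

2P = (11, 16)


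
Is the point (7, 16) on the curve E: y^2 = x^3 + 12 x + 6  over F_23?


Check whether y^2 = x^3 + 12 x + 6 (mod 23) for (x, y) = (7, 16).
LHS: y^2 = 16^2 mod 23 = 3
RHS: x^3 + 12 x + 6 = 7^3 + 12*7 + 6 mod 23 = 19
LHS != RHS

No, not on the curve


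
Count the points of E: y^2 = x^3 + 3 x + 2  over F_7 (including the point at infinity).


For each x in F_7, count y with y^2 = x^3 + 3 x + 2 mod 7:
  x = 0: RHS = 2, y in [3, 4]  -> 2 point(s)
  x = 2: RHS = 2, y in [3, 4]  -> 2 point(s)
  x = 4: RHS = 1, y in [1, 6]  -> 2 point(s)
  x = 5: RHS = 2, y in [3, 4]  -> 2 point(s)
Affine points: 8. Add the point at infinity: total = 9.

#E(F_7) = 9


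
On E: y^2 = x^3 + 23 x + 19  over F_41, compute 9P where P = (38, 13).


k = 9 = 1001_2 (binary, LSB first: 1001)
Double-and-add from P = (38, 13):
  bit 0 = 1: acc = O + (38, 13) = (38, 13)
  bit 1 = 0: acc unchanged = (38, 13)
  bit 2 = 0: acc unchanged = (38, 13)
  bit 3 = 1: acc = (38, 13) + (20, 19) = (15, 34)

9P = (15, 34)


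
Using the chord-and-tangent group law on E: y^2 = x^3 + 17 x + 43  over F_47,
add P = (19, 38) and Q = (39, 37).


P != Q, so use the chord formula.
s = (y2 - y1) / (x2 - x1) = (46) / (20) mod 47 = 7
x3 = s^2 - x1 - x2 mod 47 = 7^2 - 19 - 39 = 38
y3 = s (x1 - x3) - y1 mod 47 = 7 * (19 - 38) - 38 = 17

P + Q = (38, 17)


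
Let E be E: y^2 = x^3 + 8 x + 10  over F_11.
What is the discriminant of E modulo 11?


4 a^3 + 27 b^2 = 4*8^3 + 27*10^2 = 2048 + 2700 = 4748
Delta = -16 * (4748) = -75968
Delta mod 11 = 9

Delta = 9 (mod 11)


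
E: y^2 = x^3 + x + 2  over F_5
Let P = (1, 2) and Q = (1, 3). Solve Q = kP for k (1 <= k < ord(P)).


Enumerate multiples of P until we hit Q = (1, 3):
  1P = (1, 2)
  2P = (4, 0)
  3P = (1, 3)
Match found at i = 3.

k = 3


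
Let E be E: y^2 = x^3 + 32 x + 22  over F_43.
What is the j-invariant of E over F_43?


Delta = -16(4 a^3 + 27 b^2) mod 43 = 22
-1728 * (4 a)^3 = -1728 * (4*32)^3 mod 43 = 8
j = 8 * 22^(-1) mod 43 = 16

j = 16 (mod 43)


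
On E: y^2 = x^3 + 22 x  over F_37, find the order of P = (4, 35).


Compute successive multiples of P until we hit O:
  1P = (4, 35)
  2P = (30, 13)
  3P = (7, 33)
  4P = (10, 6)
  5P = (33, 25)
  6P = (27, 1)
  7P = (27, 36)
  8P = (33, 12)
  ... (continuing to 13P)
  13P = O

ord(P) = 13


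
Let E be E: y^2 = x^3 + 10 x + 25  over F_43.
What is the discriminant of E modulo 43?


4 a^3 + 27 b^2 = 4*10^3 + 27*25^2 = 4000 + 16875 = 20875
Delta = -16 * (20875) = -334000
Delta mod 43 = 24

Delta = 24 (mod 43)


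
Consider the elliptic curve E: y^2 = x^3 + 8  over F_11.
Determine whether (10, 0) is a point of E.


Check whether y^2 = x^3 + 0 x + 8 (mod 11) for (x, y) = (10, 0).
LHS: y^2 = 0^2 mod 11 = 0
RHS: x^3 + 0 x + 8 = 10^3 + 0*10 + 8 mod 11 = 7
LHS != RHS

No, not on the curve


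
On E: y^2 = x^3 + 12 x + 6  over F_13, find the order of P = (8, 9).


Compute successive multiples of P until we hit O:
  1P = (8, 9)
  2P = (7, 11)
  3P = (2, 5)
  4P = (2, 8)
  5P = (7, 2)
  6P = (8, 4)
  7P = O

ord(P) = 7


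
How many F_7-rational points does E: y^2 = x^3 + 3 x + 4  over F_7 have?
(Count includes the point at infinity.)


For each x in F_7, count y with y^2 = x^3 + 3 x + 4 mod 7:
  x = 0: RHS = 4, y in [2, 5]  -> 2 point(s)
  x = 1: RHS = 1, y in [1, 6]  -> 2 point(s)
  x = 2: RHS = 4, y in [2, 5]  -> 2 point(s)
  x = 5: RHS = 4, y in [2, 5]  -> 2 point(s)
  x = 6: RHS = 0, y in [0]  -> 1 point(s)
Affine points: 9. Add the point at infinity: total = 10.

#E(F_7) = 10


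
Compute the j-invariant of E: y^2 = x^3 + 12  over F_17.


Delta = -16(4 a^3 + 27 b^2) mod 17 = 12
-1728 * (4 a)^3 = -1728 * (4*0)^3 mod 17 = 0
j = 0 * 12^(-1) mod 17 = 0

j = 0 (mod 17)


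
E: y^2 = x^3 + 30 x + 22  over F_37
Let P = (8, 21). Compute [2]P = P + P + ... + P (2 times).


k = 2 = 10_2 (binary, LSB first: 01)
Double-and-add from P = (8, 21):
  bit 0 = 0: acc unchanged = O
  bit 1 = 1: acc = O + (21, 16) = (21, 16)

2P = (21, 16)


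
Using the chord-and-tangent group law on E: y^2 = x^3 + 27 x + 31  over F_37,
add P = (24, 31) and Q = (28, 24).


P != Q, so use the chord formula.
s = (y2 - y1) / (x2 - x1) = (30) / (4) mod 37 = 26
x3 = s^2 - x1 - x2 mod 37 = 26^2 - 24 - 28 = 32
y3 = s (x1 - x3) - y1 mod 37 = 26 * (24 - 32) - 31 = 20

P + Q = (32, 20)


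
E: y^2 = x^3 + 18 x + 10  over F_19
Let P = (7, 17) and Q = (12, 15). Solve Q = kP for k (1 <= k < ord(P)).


Enumerate multiples of P until we hit Q = (12, 15):
  1P = (7, 17)
  2P = (12, 4)
  3P = (6, 7)
  4P = (11, 0)
  5P = (6, 12)
  6P = (12, 15)
Match found at i = 6.

k = 6


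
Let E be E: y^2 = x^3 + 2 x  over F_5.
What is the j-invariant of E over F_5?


Delta = -16(4 a^3 + 27 b^2) mod 5 = 3
-1728 * (4 a)^3 = -1728 * (4*2)^3 mod 5 = 4
j = 4 * 3^(-1) mod 5 = 3

j = 3 (mod 5)


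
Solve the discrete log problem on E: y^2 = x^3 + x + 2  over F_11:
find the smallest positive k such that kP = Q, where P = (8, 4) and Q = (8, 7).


Enumerate multiples of P until we hit Q = (8, 7):
  1P = (8, 4)
  2P = (10, 0)
  3P = (8, 7)
Match found at i = 3.

k = 3


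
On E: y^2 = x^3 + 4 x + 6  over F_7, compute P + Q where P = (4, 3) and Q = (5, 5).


P != Q, so use the chord formula.
s = (y2 - y1) / (x2 - x1) = (2) / (1) mod 7 = 2
x3 = s^2 - x1 - x2 mod 7 = 2^2 - 4 - 5 = 2
y3 = s (x1 - x3) - y1 mod 7 = 2 * (4 - 2) - 3 = 1

P + Q = (2, 1)


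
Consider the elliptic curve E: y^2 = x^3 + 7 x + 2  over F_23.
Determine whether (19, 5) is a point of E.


Check whether y^2 = x^3 + 7 x + 2 (mod 23) for (x, y) = (19, 5).
LHS: y^2 = 5^2 mod 23 = 2
RHS: x^3 + 7 x + 2 = 19^3 + 7*19 + 2 mod 23 = 2
LHS = RHS

Yes, on the curve


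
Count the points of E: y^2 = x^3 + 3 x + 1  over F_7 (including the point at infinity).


For each x in F_7, count y with y^2 = x^3 + 3 x + 1 mod 7:
  x = 0: RHS = 1, y in [1, 6]  -> 2 point(s)
  x = 2: RHS = 1, y in [1, 6]  -> 2 point(s)
  x = 3: RHS = 2, y in [3, 4]  -> 2 point(s)
  x = 4: RHS = 0, y in [0]  -> 1 point(s)
  x = 5: RHS = 1, y in [1, 6]  -> 2 point(s)
  x = 6: RHS = 4, y in [2, 5]  -> 2 point(s)
Affine points: 11. Add the point at infinity: total = 12.

#E(F_7) = 12


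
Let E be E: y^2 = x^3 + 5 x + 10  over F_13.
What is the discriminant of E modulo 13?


4 a^3 + 27 b^2 = 4*5^3 + 27*10^2 = 500 + 2700 = 3200
Delta = -16 * (3200) = -51200
Delta mod 13 = 7

Delta = 7 (mod 13)


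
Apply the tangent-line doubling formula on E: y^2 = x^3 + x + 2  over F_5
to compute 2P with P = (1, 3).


Doubling: s = (3 x1^2 + a) / (2 y1)
s = (3*1^2 + 1) / (2*3) mod 5 = 4
x3 = s^2 - 2 x1 mod 5 = 4^2 - 2*1 = 4
y3 = s (x1 - x3) - y1 mod 5 = 4 * (1 - 4) - 3 = 0

2P = (4, 0)


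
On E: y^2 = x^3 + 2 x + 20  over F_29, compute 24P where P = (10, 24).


k = 24 = 11000_2 (binary, LSB first: 00011)
Double-and-add from P = (10, 24):
  bit 0 = 0: acc unchanged = O
  bit 1 = 0: acc unchanged = O
  bit 2 = 0: acc unchanged = O
  bit 3 = 1: acc = O + (3, 16) = (3, 16)
  bit 4 = 1: acc = (3, 16) + (23, 13) = (16, 28)

24P = (16, 28)


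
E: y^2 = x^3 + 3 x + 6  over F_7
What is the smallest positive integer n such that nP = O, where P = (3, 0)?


Compute successive multiples of P until we hit O:
  1P = (3, 0)
  2P = O

ord(P) = 2


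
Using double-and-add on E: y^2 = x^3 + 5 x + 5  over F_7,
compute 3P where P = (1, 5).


k = 3 = 11_2 (binary, LSB first: 11)
Double-and-add from P = (1, 5):
  bit 0 = 1: acc = O + (1, 5) = (1, 5)
  bit 1 = 1: acc = (1, 5) + (2, 4) = (5, 6)

3P = (5, 6)


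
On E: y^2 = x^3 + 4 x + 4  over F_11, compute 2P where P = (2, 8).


Doubling: s = (3 x1^2 + a) / (2 y1)
s = (3*2^2 + 4) / (2*8) mod 11 = 1
x3 = s^2 - 2 x1 mod 11 = 1^2 - 2*2 = 8
y3 = s (x1 - x3) - y1 mod 11 = 1 * (2 - 8) - 8 = 8

2P = (8, 8)


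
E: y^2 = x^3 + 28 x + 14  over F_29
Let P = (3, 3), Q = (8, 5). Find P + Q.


P != Q, so use the chord formula.
s = (y2 - y1) / (x2 - x1) = (2) / (5) mod 29 = 12
x3 = s^2 - x1 - x2 mod 29 = 12^2 - 3 - 8 = 17
y3 = s (x1 - x3) - y1 mod 29 = 12 * (3 - 17) - 3 = 3

P + Q = (17, 3)


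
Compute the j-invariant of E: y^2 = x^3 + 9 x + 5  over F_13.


Delta = -16(4 a^3 + 27 b^2) mod 13 = 4
-1728 * (4 a)^3 = -1728 * (4*9)^3 mod 13 = 12
j = 12 * 4^(-1) mod 13 = 3

j = 3 (mod 13)


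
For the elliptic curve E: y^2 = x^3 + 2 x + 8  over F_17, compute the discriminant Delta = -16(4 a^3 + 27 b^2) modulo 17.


4 a^3 + 27 b^2 = 4*2^3 + 27*8^2 = 32 + 1728 = 1760
Delta = -16 * (1760) = -28160
Delta mod 17 = 9

Delta = 9 (mod 17)


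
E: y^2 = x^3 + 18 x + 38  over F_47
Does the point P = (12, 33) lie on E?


Check whether y^2 = x^3 + 18 x + 38 (mod 47) for (x, y) = (12, 33).
LHS: y^2 = 33^2 mod 47 = 8
RHS: x^3 + 18 x + 38 = 12^3 + 18*12 + 38 mod 47 = 8
LHS = RHS

Yes, on the curve


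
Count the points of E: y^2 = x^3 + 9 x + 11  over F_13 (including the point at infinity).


For each x in F_13, count y with y^2 = x^3 + 9 x + 11 mod 13:
  x = 3: RHS = 0, y in [0]  -> 1 point(s)
  x = 5: RHS = 12, y in [5, 8]  -> 2 point(s)
  x = 7: RHS = 1, y in [1, 12]  -> 2 point(s)
  x = 8: RHS = 10, y in [6, 7]  -> 2 point(s)
  x = 10: RHS = 9, y in [3, 10]  -> 2 point(s)
  x = 12: RHS = 1, y in [1, 12]  -> 2 point(s)
Affine points: 11. Add the point at infinity: total = 12.

#E(F_13) = 12


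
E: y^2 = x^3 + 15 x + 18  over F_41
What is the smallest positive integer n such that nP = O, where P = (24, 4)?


Compute successive multiples of P until we hit O:
  1P = (24, 4)
  2P = (30, 11)
  3P = (10, 26)
  4P = (17, 26)
  5P = (40, 17)
  6P = (39, 12)
  7P = (14, 15)
  8P = (12, 32)
  ... (continuing to 54P)
  54P = O

ord(P) = 54


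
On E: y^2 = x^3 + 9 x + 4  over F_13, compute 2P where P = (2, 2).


Doubling: s = (3 x1^2 + a) / (2 y1)
s = (3*2^2 + 9) / (2*2) mod 13 = 2
x3 = s^2 - 2 x1 mod 13 = 2^2 - 2*2 = 0
y3 = s (x1 - x3) - y1 mod 13 = 2 * (2 - 0) - 2 = 2

2P = (0, 2)


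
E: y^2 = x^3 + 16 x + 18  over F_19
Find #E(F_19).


For each x in F_19, count y with y^2 = x^3 + 16 x + 18 mod 19:
  x = 1: RHS = 16, y in [4, 15]  -> 2 point(s)
  x = 2: RHS = 1, y in [1, 18]  -> 2 point(s)
  x = 3: RHS = 17, y in [6, 13]  -> 2 point(s)
  x = 6: RHS = 7, y in [8, 11]  -> 2 point(s)
  x = 7: RHS = 17, y in [6, 13]  -> 2 point(s)
  x = 9: RHS = 17, y in [6, 13]  -> 2 point(s)
  x = 10: RHS = 0, y in [0]  -> 1 point(s)
  x = 11: RHS = 5, y in [9, 10]  -> 2 point(s)
  x = 12: RHS = 0, y in [0]  -> 1 point(s)
  x = 15: RHS = 4, y in [2, 17]  -> 2 point(s)
  x = 16: RHS = 0, y in [0]  -> 1 point(s)
  x = 17: RHS = 16, y in [4, 15]  -> 2 point(s)
  x = 18: RHS = 1, y in [1, 18]  -> 2 point(s)
Affine points: 23. Add the point at infinity: total = 24.

#E(F_19) = 24


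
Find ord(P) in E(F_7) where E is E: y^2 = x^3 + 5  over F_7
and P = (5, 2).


Compute successive multiples of P until we hit O:
  1P = (5, 2)
  2P = (6, 2)
  3P = (3, 5)
  4P = (3, 2)
  5P = (6, 5)
  6P = (5, 5)
  7P = O

ord(P) = 7


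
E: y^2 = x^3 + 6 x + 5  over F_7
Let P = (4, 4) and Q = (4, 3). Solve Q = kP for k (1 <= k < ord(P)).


Enumerate multiples of P until we hit Q = (4, 3):
  1P = (4, 4)
  2P = (3, 1)
  3P = (2, 2)
  4P = (2, 5)
  5P = (3, 6)
  6P = (4, 3)
Match found at i = 6.

k = 6


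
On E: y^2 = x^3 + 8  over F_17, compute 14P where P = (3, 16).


k = 14 = 1110_2 (binary, LSB first: 0111)
Double-and-add from P = (3, 16):
  bit 0 = 0: acc unchanged = O
  bit 1 = 1: acc = O + (2, 13) = (2, 13)
  bit 2 = 1: acc = (2, 13) + (11, 9) = (0, 5)
  bit 3 = 1: acc = (0, 5) + (14, 7) = (11, 8)

14P = (11, 8)


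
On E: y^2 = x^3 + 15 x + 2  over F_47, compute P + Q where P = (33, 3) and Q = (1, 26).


P != Q, so use the chord formula.
s = (y2 - y1) / (x2 - x1) = (23) / (15) mod 47 = 36
x3 = s^2 - x1 - x2 mod 47 = 36^2 - 33 - 1 = 40
y3 = s (x1 - x3) - y1 mod 47 = 36 * (33 - 40) - 3 = 27

P + Q = (40, 27)


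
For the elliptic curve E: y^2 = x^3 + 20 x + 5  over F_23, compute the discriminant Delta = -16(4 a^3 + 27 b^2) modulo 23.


4 a^3 + 27 b^2 = 4*20^3 + 27*5^2 = 32000 + 675 = 32675
Delta = -16 * (32675) = -522800
Delta mod 23 = 13

Delta = 13 (mod 23)
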